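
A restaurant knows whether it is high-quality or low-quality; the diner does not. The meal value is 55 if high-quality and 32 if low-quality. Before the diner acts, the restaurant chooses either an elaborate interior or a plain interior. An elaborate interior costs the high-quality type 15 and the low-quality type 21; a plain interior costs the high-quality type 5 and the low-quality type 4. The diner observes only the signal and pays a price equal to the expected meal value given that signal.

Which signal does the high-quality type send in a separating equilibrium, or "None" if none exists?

None

Try high-quality → elaborate interior, low-quality → plain interior:
  If types separate, elaborate interior earns payment 55 and plain interior earns 32.
  High-quality: elaborate interior gives 55 − 15 = 40; plain interior gives 32 − 5 = 27. No deviation. ✓
  Low-quality: plain interior gives 32 − 4 = 28; elaborate interior gives 55 − 21 = 34. Would deviate. ✗
Try high-quality → plain interior, low-quality → elaborate interior:
  If types separate, plain interior earns payment 55 and elaborate interior earns 32.
  High-quality: plain interior gives 55 − 5 = 50; elaborate interior gives 32 − 15 = 17. No deviation. ✓
  Low-quality: elaborate interior gives 32 − 21 = 11; plain interior gives 55 − 4 = 51. Would deviate. ✗
Neither assignment is incentive-compatible.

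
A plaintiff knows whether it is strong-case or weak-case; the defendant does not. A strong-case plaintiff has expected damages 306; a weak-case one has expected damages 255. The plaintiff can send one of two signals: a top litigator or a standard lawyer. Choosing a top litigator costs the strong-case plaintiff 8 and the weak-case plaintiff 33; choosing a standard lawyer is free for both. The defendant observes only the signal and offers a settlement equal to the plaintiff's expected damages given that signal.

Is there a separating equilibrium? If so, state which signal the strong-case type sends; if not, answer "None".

Try strong-case → top litigator, weak-case → standard lawyer:
  Under separation the defendant infers type exactly: top litigator → strong-case (pays 306), standard lawyer → weak-case (pays 255).
  Strong-case: top litigator gives 306 − 8 = 298; standard lawyer gives 255 − 0 = 255. No deviation. ✓
  Weak-case: standard lawyer gives 255 − 0 = 255; top litigator gives 306 − 33 = 273. Would deviate. ✗
Try strong-case → standard lawyer, weak-case → top litigator:
  Under separation the defendant infers type exactly: standard lawyer → strong-case (pays 306), top litigator → weak-case (pays 255).
  Strong-case: standard lawyer gives 306 − 0 = 306; top litigator gives 255 − 8 = 247. No deviation. ✓
  Weak-case: top litigator gives 255 − 33 = 222; standard lawyer gives 306 − 0 = 306. Would deviate. ✗
Neither assignment is incentive-compatible.

None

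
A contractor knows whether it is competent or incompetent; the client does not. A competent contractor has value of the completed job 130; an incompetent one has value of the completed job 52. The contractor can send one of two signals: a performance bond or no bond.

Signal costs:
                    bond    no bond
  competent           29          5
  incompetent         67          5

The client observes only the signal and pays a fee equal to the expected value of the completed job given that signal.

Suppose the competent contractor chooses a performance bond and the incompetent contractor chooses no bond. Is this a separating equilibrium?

No

If types separate, bond earns payment 130 and no bond earns 52.
Competent: bond gives 130 − 29 = 101; no bond gives 52 − 5 = 47. No deviation. ✓
Incompetent: no bond gives 52 − 5 = 47; bond gives 130 − 67 = 63. Would deviate. ✗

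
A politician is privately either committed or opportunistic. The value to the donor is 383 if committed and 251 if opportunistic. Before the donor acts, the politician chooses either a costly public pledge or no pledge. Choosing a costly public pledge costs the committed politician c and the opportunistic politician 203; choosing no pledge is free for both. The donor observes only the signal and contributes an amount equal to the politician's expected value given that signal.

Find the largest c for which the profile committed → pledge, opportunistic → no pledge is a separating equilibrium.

132

Under separation: pledge → committed (pays 383); no pledge → opportunistic (pays 251).
Opportunistic: 251 − 0 = 251 ≥ 383 − 203 = 180. Holds regardless of c. ✓
Committed: 383 − c ≥ 251 − 0, so c ≤ 383 − 251 = 132.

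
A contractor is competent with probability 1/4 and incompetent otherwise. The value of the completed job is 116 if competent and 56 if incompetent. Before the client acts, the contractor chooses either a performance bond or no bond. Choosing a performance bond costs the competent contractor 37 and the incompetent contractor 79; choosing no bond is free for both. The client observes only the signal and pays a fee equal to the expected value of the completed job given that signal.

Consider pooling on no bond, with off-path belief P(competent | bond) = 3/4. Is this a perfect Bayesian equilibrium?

Yes

On the equilibrium path (no bond) the client holds the prior 1/4 and pays 1/4·116 + 3/4·56 = 71. Off-path (bond) belief 3/4 gives 3/4·116 + 1/4·56 = 101.
Competent: no bond gives 71 − 0 = 71; bond gives 101 − 37 = 64. Stays. ✓
Incompetent: no bond gives 71 − 0 = 71; bond gives 101 − 79 = 22. Stays. ✓
Beliefs are Bayes-consistent on-path and both types best-respond.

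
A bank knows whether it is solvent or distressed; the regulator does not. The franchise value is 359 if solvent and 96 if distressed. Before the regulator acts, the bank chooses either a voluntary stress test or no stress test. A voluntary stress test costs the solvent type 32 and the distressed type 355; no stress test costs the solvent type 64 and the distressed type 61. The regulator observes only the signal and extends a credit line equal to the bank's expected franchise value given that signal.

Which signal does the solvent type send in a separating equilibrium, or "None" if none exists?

stress test

Try solvent → stress test, distressed → no stress test:
  If types separate, stress test earns payment 359 and no stress test earns 96.
  Solvent: stress test gives 359 − 32 = 327; no stress test gives 96 − 64 = 32. No deviation. ✓
  Distressed: no stress test gives 96 − 61 = 35; stress test gives 359 − 355 = 4. No deviation. ✓
Both hold — the solvent type sends stress test.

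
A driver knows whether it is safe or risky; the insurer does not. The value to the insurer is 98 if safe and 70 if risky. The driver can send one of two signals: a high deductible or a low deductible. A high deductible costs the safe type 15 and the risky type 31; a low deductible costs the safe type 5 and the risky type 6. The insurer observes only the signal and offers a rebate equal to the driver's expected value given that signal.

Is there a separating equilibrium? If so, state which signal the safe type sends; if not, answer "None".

Try safe → high deductible, risky → low deductible:
  If types separate, high deductible earns payment 98 and low deductible earns 70.
  Safe: high deductible gives 98 − 15 = 83; low deductible gives 70 − 5 = 65. No deviation. ✓
  Risky: low deductible gives 70 − 6 = 64; high deductible gives 98 − 31 = 67. Would deviate. ✗
Try safe → low deductible, risky → high deductible:
  If types separate, low deductible earns payment 98 and high deductible earns 70.
  Safe: low deductible gives 98 − 5 = 93; high deductible gives 70 − 15 = 55. No deviation. ✓
  Risky: high deductible gives 70 − 31 = 39; low deductible gives 98 − 6 = 92. Would deviate. ✗
Neither assignment is incentive-compatible.

None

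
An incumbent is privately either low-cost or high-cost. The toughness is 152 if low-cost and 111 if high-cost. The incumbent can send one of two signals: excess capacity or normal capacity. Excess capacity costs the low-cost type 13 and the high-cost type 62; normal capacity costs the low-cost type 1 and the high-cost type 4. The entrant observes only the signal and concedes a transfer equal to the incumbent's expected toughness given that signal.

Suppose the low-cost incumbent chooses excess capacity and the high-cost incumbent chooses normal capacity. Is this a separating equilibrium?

Yes

If types separate, excess capacity earns payment 152 and normal capacity earns 111.
Low-cost: excess capacity gives 152 − 13 = 139; normal capacity gives 111 − 1 = 110. No deviation. ✓
High-cost: normal capacity gives 111 − 4 = 107; excess capacity gives 152 − 62 = 90. No deviation. ✓
Both incentive constraints hold.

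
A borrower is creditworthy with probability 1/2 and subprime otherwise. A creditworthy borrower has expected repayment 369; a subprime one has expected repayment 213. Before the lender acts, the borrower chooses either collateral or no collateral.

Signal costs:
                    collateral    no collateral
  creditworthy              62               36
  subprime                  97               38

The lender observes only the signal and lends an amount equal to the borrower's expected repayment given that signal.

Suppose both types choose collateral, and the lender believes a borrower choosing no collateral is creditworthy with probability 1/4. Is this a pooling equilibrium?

No

On the equilibrium path (collateral) the lender holds the prior 1/2 and pays 1/2·369 + 1/2·213 = 291. Off-path (no collateral) belief 1/4 gives 1/4·369 + 3/4·213 = 252.
Creditworthy: collateral gives 291 − 62 = 229; no collateral gives 252 − 36 = 216. Stays. ✓
Subprime: collateral gives 291 − 97 = 194; no collateral gives 252 − 38 = 214. Deviates. ✗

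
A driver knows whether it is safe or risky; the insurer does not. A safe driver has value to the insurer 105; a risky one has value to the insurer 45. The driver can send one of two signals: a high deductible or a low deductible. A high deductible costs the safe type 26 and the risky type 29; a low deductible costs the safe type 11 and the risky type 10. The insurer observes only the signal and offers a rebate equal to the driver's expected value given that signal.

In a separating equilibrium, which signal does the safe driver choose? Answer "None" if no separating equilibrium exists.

None

Try safe → high deductible, risky → low deductible:
  If types separate, high deductible earns payment 105 and low deductible earns 45.
  Safe: high deductible gives 105 − 26 = 79; low deductible gives 45 − 11 = 34. No deviation. ✓
  Risky: low deductible gives 45 − 10 = 35; high deductible gives 105 − 29 = 76. Would deviate. ✗
Try safe → low deductible, risky → high deductible:
  If types separate, low deductible earns payment 105 and high deductible earns 45.
  Safe: low deductible gives 105 − 11 = 94; high deductible gives 45 − 26 = 19. No deviation. ✓
  Risky: high deductible gives 45 − 29 = 16; low deductible gives 105 − 10 = 95. Would deviate. ✗
Neither assignment is incentive-compatible.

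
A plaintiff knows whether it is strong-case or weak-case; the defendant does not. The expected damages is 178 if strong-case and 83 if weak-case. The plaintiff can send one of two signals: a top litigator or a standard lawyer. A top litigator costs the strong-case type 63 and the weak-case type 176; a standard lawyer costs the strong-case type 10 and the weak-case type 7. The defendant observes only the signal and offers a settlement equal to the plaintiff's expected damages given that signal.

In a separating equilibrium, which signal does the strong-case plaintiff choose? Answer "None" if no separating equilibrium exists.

Try strong-case → top litigator, weak-case → standard lawyer:
  Under separation the defendant infers type exactly: top litigator → strong-case (pays 178), standard lawyer → weak-case (pays 83).
  Strong-case: top litigator gives 178 − 63 = 115; standard lawyer gives 83 − 10 = 73. No deviation. ✓
  Weak-case: standard lawyer gives 83 − 7 = 76; top litigator gives 178 − 176 = 2. No deviation. ✓
Both hold — the strong-case type sends top litigator.

top litigator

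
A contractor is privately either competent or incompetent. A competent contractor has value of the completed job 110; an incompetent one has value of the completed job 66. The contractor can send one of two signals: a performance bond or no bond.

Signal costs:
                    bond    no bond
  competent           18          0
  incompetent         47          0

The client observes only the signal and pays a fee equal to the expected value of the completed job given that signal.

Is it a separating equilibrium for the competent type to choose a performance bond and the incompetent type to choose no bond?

Yes

Under separation the client infers type exactly: bond → competent (pays 110), no bond → incompetent (pays 66).
Competent: bond gives 110 − 18 = 92; no bond gives 66 − 0 = 66. No deviation. ✓
Incompetent: no bond gives 66 − 0 = 66; bond gives 110 − 47 = 63. No deviation. ✓
Neither type gains from mimicking the other.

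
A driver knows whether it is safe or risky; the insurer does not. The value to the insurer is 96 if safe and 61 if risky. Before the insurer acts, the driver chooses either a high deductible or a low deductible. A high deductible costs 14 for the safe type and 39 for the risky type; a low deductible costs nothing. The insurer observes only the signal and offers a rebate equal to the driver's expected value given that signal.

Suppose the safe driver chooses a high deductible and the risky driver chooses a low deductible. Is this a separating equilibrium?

Yes

If types separate, high deductible earns payment 96 and low deductible earns 61.
Safe: high deductible gives 96 − 14 = 82; low deductible gives 61 − 0 = 61. No deviation. ✓
Risky: low deductible gives 61 − 0 = 61; high deductible gives 96 − 39 = 57. No deviation. ✓
Neither type gains from mimicking the other.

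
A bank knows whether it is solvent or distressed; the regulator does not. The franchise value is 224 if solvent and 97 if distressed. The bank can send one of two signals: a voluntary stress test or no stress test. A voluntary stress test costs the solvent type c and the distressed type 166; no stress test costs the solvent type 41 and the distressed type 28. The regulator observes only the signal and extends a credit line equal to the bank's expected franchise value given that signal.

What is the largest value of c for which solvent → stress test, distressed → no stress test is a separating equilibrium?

168

Under separation: stress test → solvent (pays 224); no stress test → distressed (pays 97).
Distressed: 97 − 28 = 69 ≥ 224 − 166 = 58. Holds regardless of c. ✓
Solvent: 224 − c ≥ 97 − 41, so c ≤ 224 − 56 = 168.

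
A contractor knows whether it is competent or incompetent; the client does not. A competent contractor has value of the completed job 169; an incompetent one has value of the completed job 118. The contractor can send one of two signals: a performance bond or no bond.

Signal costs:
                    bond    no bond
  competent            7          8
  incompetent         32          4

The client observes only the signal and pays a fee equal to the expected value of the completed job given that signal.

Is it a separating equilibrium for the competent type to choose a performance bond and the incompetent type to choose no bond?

If types separate, bond earns payment 169 and no bond earns 118.
Competent: bond gives 169 − 7 = 162; no bond gives 118 − 8 = 110. No deviation. ✓
Incompetent: no bond gives 118 − 4 = 114; bond gives 169 − 32 = 137. Would deviate. ✗

No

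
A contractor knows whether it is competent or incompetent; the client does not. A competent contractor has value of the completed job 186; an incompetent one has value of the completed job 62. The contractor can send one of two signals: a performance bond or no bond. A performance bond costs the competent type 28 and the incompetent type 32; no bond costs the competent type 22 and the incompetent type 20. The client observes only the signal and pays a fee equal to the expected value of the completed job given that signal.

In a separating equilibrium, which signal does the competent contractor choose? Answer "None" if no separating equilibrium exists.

Try competent → bond, incompetent → no bond:
  If types separate, bond earns payment 186 and no bond earns 62.
  Competent: bond gives 186 − 28 = 158; no bond gives 62 − 22 = 40. No deviation. ✓
  Incompetent: no bond gives 62 − 20 = 42; bond gives 186 − 32 = 154. Would deviate. ✗
Try competent → no bond, incompetent → bond:
  If types separate, no bond earns payment 186 and bond earns 62.
  Competent: no bond gives 186 − 22 = 164; bond gives 62 − 28 = 34. No deviation. ✓
  Incompetent: bond gives 62 − 32 = 30; no bond gives 186 − 20 = 166. Would deviate. ✗
Neither assignment is incentive-compatible.

None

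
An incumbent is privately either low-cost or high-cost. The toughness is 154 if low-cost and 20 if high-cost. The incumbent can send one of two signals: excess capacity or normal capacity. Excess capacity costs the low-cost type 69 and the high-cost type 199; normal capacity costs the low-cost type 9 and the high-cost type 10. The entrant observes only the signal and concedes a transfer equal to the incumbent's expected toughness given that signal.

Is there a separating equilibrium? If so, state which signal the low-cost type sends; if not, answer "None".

excess capacity

Try low-cost → excess capacity, high-cost → normal capacity:
  If types separate, excess capacity earns payment 154 and normal capacity earns 20.
  Low-cost: excess capacity gives 154 − 69 = 85; normal capacity gives 20 − 9 = 11. No deviation. ✓
  High-cost: normal capacity gives 20 − 10 = 10; excess capacity gives 154 − 199 = -45. No deviation. ✓
Both hold — the low-cost type sends excess capacity.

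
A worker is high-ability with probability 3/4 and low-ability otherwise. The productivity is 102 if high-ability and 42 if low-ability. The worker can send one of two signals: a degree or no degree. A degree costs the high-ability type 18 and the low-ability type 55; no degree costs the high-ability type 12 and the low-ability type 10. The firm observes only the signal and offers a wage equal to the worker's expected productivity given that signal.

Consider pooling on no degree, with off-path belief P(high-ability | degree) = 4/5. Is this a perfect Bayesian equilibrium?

At the pooled signal (no degree) the firm holds the prior 3/4 and pays 3/4·102 + 1/4·42 = 87. Off-path (degree) belief 4/5 gives 4/5·102 + 1/5·42 = 90.
High-ability: no degree gives 87 − 12 = 75; degree gives 90 − 18 = 72. Stays. ✓
Low-ability: no degree gives 87 − 10 = 77; degree gives 90 − 55 = 35. Stays. ✓

Yes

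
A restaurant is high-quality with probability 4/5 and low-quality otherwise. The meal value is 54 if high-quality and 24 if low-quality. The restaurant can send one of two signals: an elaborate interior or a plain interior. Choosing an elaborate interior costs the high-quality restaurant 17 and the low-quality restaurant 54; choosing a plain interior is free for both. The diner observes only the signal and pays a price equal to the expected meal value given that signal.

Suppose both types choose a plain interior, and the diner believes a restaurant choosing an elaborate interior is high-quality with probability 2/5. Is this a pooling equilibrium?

At the pooled signal (plain interior) the diner holds the prior 4/5 and pays 4/5·54 + 1/5·24 = 48. Off-path (elaborate interior) belief 2/5 gives 2/5·54 + 3/5·24 = 36.
High-quality: plain interior gives 48 − 0 = 48; elaborate interior gives 36 − 17 = 19. Stays. ✓
Low-quality: plain interior gives 48 − 0 = 48; elaborate interior gives 36 − 54 = -18. Stays. ✓

Yes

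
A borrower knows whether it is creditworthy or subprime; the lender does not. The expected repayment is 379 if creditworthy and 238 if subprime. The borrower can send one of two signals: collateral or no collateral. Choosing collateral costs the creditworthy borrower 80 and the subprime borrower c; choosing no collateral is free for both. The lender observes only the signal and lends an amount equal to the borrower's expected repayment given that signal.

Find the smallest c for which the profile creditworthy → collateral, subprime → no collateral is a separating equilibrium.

141

Under separation: collateral → creditworthy (pays 379); no collateral → subprime (pays 238).
Creditworthy: 379 − 80 = 299 ≥ 238 − 0 = 238. Holds regardless of c. ✓
Subprime: 238 − 0 ≥ 379 − c, so c ≥ 379 − 238 = 141.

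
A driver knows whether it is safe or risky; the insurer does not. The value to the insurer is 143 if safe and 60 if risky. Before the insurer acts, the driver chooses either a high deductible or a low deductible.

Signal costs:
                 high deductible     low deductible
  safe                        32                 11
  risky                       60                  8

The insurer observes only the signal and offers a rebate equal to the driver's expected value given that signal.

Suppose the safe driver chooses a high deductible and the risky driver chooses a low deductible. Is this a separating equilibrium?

Under separation the insurer infers type exactly: high deductible → safe (pays 143), low deductible → risky (pays 60).
Safe: high deductible gives 143 − 32 = 111; low deductible gives 60 − 11 = 49. No deviation. ✓
Risky: low deductible gives 60 − 8 = 52; high deductible gives 143 − 60 = 83. Would deviate. ✗

No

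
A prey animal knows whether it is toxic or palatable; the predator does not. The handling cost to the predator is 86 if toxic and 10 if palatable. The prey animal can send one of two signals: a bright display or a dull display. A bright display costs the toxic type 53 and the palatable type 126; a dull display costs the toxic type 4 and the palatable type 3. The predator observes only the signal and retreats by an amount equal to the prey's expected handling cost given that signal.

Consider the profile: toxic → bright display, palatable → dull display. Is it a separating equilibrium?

Yes

Under separation the predator infers type exactly: bright display → toxic (pays 86), dull display → palatable (pays 10).
Toxic: bright display gives 86 − 53 = 33; dull display gives 10 − 4 = 6. No deviation. ✓
Palatable: dull display gives 10 − 3 = 7; bright display gives 86 − 126 = -40. No deviation. ✓
Neither type gains from mimicking the other.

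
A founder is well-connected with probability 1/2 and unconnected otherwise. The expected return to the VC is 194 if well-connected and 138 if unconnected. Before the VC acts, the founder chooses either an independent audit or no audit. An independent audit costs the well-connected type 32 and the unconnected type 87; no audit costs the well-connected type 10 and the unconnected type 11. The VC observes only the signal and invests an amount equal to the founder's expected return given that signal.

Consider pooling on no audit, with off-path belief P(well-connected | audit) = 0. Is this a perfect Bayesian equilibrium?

On the equilibrium path (no audit) the VC holds the prior 1/2 and pays 1/2·194 + 1/2·138 = 166. Off-path (audit) belief 0 gives 0·194 + 1·138 = 138.
Well-connected: no audit gives 166 − 10 = 156; audit gives 138 − 32 = 106. Stays. ✓
Unconnected: no audit gives 166 − 11 = 155; audit gives 138 − 87 = 51. Stays. ✓
Beliefs are Bayes-consistent on-path and both types best-respond.

Yes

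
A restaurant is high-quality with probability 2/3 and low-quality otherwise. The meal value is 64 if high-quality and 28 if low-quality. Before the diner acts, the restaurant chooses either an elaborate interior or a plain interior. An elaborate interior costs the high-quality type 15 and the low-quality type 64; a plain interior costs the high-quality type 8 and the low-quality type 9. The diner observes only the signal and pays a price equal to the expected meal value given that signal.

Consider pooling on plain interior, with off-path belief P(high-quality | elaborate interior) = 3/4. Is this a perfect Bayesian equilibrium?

Yes

At the pooled signal (plain interior) the diner holds the prior 2/3 and pays 2/3·64 + 1/3·28 = 52. Off-path (elaborate interior) belief 3/4 gives 3/4·64 + 1/4·28 = 55.
High-quality: plain interior gives 52 − 8 = 44; elaborate interior gives 55 − 15 = 40. Stays. ✓
Low-quality: plain interior gives 52 − 9 = 43; elaborate interior gives 55 − 64 = -9. Stays. ✓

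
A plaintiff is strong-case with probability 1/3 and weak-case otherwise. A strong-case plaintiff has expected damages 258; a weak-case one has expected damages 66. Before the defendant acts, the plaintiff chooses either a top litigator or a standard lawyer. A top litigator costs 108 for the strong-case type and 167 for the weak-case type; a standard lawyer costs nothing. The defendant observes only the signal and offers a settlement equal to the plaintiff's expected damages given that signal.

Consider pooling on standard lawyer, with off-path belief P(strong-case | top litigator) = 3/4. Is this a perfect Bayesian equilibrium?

On the equilibrium path (standard lawyer) the defendant holds the prior 1/3 and pays 1/3·258 + 2/3·66 = 130. Off-path (top litigator) belief 3/4 gives 3/4·258 + 1/4·66 = 210.
Strong-case: standard lawyer gives 130 − 0 = 130; top litigator gives 210 − 108 = 102. Stays. ✓
Weak-case: standard lawyer gives 130 − 0 = 130; top litigator gives 210 − 167 = 43. Stays. ✓
Beliefs are Bayes-consistent on-path and both types best-respond.

Yes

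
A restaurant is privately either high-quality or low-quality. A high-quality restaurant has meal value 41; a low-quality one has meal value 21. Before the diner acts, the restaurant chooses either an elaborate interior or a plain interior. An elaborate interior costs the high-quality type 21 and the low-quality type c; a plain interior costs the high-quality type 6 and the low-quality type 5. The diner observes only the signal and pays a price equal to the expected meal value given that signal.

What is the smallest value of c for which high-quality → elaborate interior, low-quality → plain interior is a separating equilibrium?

25

Under separation: elaborate interior → high-quality (pays 41); plain interior → low-quality (pays 21).
High-quality: 41 − 21 = 20 ≥ 21 − 6 = 15. Holds regardless of c. ✓
Low-quality: 21 − 5 ≥ 41 − c, so c ≥ 41 − 16 = 25.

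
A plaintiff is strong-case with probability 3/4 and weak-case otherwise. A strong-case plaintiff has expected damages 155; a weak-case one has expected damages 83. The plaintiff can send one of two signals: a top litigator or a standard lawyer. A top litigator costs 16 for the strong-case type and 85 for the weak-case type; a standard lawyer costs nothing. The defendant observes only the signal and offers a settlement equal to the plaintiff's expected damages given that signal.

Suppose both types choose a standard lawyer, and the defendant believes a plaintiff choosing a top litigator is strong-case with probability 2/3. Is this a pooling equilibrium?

Yes

At the pooled signal (standard lawyer) the defendant holds the prior 3/4 and pays 3/4·155 + 1/4·83 = 137. Off-path (top litigator) belief 2/3 gives 2/3·155 + 1/3·83 = 131.
Strong-case: standard lawyer gives 137 − 0 = 137; top litigator gives 131 − 16 = 115. Stays. ✓
Weak-case: standard lawyer gives 137 − 0 = 137; top litigator gives 131 − 85 = 46. Stays. ✓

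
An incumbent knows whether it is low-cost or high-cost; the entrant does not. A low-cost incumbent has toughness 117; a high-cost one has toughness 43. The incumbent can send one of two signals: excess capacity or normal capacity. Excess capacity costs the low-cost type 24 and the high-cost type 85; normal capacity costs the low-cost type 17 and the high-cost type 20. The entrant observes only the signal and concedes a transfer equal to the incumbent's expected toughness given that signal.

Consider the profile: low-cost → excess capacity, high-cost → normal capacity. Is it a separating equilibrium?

No

If types separate, excess capacity earns payment 117 and normal capacity earns 43.
Low-cost: excess capacity gives 117 − 24 = 93; normal capacity gives 43 − 17 = 26. No deviation. ✓
High-cost: normal capacity gives 43 − 20 = 23; excess capacity gives 117 − 85 = 32. Would deviate. ✗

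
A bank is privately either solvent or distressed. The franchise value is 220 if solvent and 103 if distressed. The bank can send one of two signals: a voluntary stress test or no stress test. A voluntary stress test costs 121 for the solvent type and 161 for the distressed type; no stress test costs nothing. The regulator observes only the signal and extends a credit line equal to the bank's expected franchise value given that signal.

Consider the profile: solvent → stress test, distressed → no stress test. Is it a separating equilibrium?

Under separation the regulator infers type exactly: stress test → solvent (pays 220), no stress test → distressed (pays 103).
Solvent: stress test gives 220 − 121 = 99; no stress test gives 103 − 0 = 103. Would deviate. ✗
Distressed: no stress test gives 103 − 0 = 103; stress test gives 220 − 161 = 59. No deviation. ✓

No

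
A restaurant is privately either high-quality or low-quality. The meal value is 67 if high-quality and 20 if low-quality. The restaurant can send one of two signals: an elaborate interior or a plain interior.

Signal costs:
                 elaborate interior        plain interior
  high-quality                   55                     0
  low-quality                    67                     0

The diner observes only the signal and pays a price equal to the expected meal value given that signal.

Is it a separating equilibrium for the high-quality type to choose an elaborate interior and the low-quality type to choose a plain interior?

If types separate, elaborate interior earns payment 67 and plain interior earns 20.
High-quality: elaborate interior gives 67 − 55 = 12; plain interior gives 20 − 0 = 20. Would deviate. ✗
Low-quality: plain interior gives 20 − 0 = 20; elaborate interior gives 67 − 67 = 0. No deviation. ✓

No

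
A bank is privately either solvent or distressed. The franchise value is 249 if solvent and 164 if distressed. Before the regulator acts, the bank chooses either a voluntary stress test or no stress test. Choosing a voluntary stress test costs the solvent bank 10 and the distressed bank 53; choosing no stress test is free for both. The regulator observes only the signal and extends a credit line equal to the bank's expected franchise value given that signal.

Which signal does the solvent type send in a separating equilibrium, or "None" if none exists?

None

Try solvent → stress test, distressed → no stress test:
  If types separate, stress test earns payment 249 and no stress test earns 164.
  Solvent: stress test gives 249 − 10 = 239; no stress test gives 164 − 0 = 164. No deviation. ✓
  Distressed: no stress test gives 164 − 0 = 164; stress test gives 249 − 53 = 196. Would deviate. ✗
Try solvent → no stress test, distressed → stress test:
  If types separate, no stress test earns payment 249 and stress test earns 164.
  Solvent: no stress test gives 249 − 0 = 249; stress test gives 164 − 10 = 154. No deviation. ✓
  Distressed: stress test gives 164 − 53 = 111; no stress test gives 249 − 0 = 249. Would deviate. ✗
Neither assignment is incentive-compatible.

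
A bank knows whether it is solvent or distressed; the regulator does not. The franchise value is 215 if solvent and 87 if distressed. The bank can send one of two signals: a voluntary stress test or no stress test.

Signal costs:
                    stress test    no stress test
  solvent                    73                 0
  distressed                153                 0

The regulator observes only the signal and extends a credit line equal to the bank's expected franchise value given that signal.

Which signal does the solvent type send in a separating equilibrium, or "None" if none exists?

stress test

Try solvent → stress test, distressed → no stress test:
  Under separation the regulator infers type exactly: stress test → solvent (pays 215), no stress test → distressed (pays 87).
  Solvent: stress test gives 215 − 73 = 142; no stress test gives 87 − 0 = 87. No deviation. ✓
  Distressed: no stress test gives 87 − 0 = 87; stress test gives 215 − 153 = 62. No deviation. ✓
Both hold — the solvent type sends stress test.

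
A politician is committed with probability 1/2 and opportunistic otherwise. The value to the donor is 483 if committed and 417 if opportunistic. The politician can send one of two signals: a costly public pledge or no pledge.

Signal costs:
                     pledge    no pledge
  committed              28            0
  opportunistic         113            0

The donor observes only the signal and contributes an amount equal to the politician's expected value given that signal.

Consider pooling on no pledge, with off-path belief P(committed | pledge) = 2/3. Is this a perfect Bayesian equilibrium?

At the pooled signal (no pledge) the donor holds the prior 1/2 and pays 1/2·483 + 1/2·417 = 450. Off-path (pledge) belief 2/3 gives 2/3·483 + 1/3·417 = 461.
Committed: no pledge gives 450 − 0 = 450; pledge gives 461 − 28 = 433. Stays. ✓
Opportunistic: no pledge gives 450 − 0 = 450; pledge gives 461 − 113 = 348. Stays. ✓

Yes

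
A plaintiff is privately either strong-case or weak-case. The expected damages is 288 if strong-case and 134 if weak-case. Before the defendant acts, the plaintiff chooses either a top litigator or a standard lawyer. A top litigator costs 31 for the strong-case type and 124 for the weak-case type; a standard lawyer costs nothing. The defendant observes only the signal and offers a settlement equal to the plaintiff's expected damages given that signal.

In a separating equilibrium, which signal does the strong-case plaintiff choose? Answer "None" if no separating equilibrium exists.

None

Try strong-case → top litigator, weak-case → standard lawyer:
  Under separation the defendant infers type exactly: top litigator → strong-case (pays 288), standard lawyer → weak-case (pays 134).
  Strong-case: top litigator gives 288 − 31 = 257; standard lawyer gives 134 − 0 = 134. No deviation. ✓
  Weak-case: standard lawyer gives 134 − 0 = 134; top litigator gives 288 − 124 = 164. Would deviate. ✗
Try strong-case → standard lawyer, weak-case → top litigator:
  Under separation the defendant infers type exactly: standard lawyer → strong-case (pays 288), top litigator → weak-case (pays 134).
  Strong-case: standard lawyer gives 288 − 0 = 288; top litigator gives 134 − 31 = 103. No deviation. ✓
  Weak-case: top litigator gives 134 − 124 = 10; standard lawyer gives 288 − 0 = 288. Would deviate. ✗
Neither assignment is incentive-compatible.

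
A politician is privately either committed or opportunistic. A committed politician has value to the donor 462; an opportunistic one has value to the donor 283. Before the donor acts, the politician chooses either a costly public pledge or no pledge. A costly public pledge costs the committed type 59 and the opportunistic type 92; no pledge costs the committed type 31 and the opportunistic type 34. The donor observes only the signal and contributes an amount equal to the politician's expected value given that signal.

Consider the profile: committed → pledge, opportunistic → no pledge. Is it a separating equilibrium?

If types separate, pledge earns payment 462 and no pledge earns 283.
Committed: pledge gives 462 − 59 = 403; no pledge gives 283 − 31 = 252. No deviation. ✓
Opportunistic: no pledge gives 283 − 34 = 249; pledge gives 462 − 92 = 370. Would deviate. ✗

No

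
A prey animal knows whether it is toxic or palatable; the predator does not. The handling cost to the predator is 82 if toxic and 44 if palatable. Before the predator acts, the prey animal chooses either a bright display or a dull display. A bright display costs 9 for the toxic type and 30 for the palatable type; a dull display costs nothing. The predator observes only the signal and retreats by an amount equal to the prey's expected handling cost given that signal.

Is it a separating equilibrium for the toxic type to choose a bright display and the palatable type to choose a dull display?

No

If types separate, bright display earns payment 82 and dull display earns 44.
Toxic: bright display gives 82 − 9 = 73; dull display gives 44 − 0 = 44. No deviation. ✓
Palatable: dull display gives 44 − 0 = 44; bright display gives 82 − 30 = 52. Would deviate. ✗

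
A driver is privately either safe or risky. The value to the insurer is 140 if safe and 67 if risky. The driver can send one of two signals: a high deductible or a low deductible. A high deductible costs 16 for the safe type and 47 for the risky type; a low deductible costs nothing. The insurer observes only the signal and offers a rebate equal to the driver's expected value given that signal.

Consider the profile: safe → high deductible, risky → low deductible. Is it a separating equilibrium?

No

If types separate, high deductible earns payment 140 and low deductible earns 67.
Safe: high deductible gives 140 − 16 = 124; low deductible gives 67 − 0 = 67. No deviation. ✓
Risky: low deductible gives 67 − 0 = 67; high deductible gives 140 − 47 = 93. Would deviate. ✗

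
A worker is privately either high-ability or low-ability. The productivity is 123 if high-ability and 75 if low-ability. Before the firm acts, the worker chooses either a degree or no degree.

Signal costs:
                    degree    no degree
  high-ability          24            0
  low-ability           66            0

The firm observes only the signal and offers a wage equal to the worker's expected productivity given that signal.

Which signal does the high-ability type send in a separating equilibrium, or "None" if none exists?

Try high-ability → degree, low-ability → no degree:
  If types separate, degree earns payment 123 and no degree earns 75.
  High-ability: degree gives 123 − 24 = 99; no degree gives 75 − 0 = 75. No deviation. ✓
  Low-ability: no degree gives 75 − 0 = 75; degree gives 123 − 66 = 57. No deviation. ✓
Both hold — the high-ability type sends degree.

degree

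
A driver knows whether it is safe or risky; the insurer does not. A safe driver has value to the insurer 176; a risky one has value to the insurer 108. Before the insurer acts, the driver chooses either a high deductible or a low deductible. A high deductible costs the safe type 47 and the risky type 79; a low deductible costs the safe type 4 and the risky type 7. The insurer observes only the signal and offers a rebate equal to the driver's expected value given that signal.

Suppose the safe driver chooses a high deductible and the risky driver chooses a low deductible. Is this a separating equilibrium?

If types separate, high deductible earns payment 176 and low deductible earns 108.
Safe: high deductible gives 176 − 47 = 129; low deductible gives 108 − 4 = 104. No deviation. ✓
Risky: low deductible gives 108 − 7 = 101; high deductible gives 176 − 79 = 97. No deviation. ✓
Neither type gains from mimicking the other.

Yes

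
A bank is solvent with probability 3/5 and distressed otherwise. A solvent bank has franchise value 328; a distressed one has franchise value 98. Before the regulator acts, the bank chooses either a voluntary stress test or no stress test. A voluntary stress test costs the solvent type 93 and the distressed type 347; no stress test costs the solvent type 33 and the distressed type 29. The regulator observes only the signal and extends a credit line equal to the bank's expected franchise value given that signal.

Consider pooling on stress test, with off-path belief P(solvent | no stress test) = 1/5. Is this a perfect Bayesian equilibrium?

On the equilibrium path (stress test) the regulator holds the prior 3/5 and pays 3/5·328 + 2/5·98 = 236. Off-path (no stress test) belief 1/5 gives 1/5·328 + 4/5·98 = 144.
Solvent: stress test gives 236 − 93 = 143; no stress test gives 144 − 33 = 111. Stays. ✓
Distressed: stress test gives 236 − 347 = -111; no stress test gives 144 − 29 = 115. Deviates. ✗

No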